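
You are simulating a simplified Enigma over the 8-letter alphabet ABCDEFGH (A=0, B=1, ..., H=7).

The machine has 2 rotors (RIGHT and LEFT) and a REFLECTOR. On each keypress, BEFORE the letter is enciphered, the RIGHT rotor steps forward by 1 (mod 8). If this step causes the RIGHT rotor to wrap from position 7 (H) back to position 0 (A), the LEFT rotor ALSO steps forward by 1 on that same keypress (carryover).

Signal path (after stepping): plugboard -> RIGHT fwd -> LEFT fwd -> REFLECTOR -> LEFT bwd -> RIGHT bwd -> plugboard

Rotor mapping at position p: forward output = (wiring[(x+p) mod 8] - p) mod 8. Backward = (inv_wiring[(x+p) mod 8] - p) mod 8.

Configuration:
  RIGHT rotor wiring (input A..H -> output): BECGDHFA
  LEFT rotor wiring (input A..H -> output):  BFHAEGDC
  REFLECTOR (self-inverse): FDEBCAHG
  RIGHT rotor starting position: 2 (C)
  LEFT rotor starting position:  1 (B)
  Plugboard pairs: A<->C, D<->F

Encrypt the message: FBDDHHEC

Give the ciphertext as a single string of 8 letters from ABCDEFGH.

Char 1 ('F'): step: R->3, L=1; F->plug->D->R->C->L->H->refl->G->L'->B->R'->G->plug->G
Char 2 ('B'): step: R->4, L=1; B->plug->B->R->D->L->D->refl->B->L'->G->R'->G->plug->G
Char 3 ('D'): step: R->5, L=1; D->plug->F->R->F->L->C->refl->E->L'->A->R'->B->plug->B
Char 4 ('D'): step: R->6, L=1; D->plug->F->R->A->L->E->refl->C->L'->F->R'->G->plug->G
Char 5 ('H'): step: R->7, L=1; H->plug->H->R->G->L->B->refl->D->L'->D->R'->D->plug->F
Char 6 ('H'): step: R->0, L->2 (L advanced); H->plug->H->R->A->L->F->refl->A->L'->F->R'->G->plug->G
Char 7 ('E'): step: R->1, L=2; E->plug->E->R->G->L->H->refl->G->L'->B->R'->B->plug->B
Char 8 ('C'): step: R->2, L=2; C->plug->A->R->A->L->F->refl->A->L'->F->R'->D->plug->F

Answer: GGBGFGBF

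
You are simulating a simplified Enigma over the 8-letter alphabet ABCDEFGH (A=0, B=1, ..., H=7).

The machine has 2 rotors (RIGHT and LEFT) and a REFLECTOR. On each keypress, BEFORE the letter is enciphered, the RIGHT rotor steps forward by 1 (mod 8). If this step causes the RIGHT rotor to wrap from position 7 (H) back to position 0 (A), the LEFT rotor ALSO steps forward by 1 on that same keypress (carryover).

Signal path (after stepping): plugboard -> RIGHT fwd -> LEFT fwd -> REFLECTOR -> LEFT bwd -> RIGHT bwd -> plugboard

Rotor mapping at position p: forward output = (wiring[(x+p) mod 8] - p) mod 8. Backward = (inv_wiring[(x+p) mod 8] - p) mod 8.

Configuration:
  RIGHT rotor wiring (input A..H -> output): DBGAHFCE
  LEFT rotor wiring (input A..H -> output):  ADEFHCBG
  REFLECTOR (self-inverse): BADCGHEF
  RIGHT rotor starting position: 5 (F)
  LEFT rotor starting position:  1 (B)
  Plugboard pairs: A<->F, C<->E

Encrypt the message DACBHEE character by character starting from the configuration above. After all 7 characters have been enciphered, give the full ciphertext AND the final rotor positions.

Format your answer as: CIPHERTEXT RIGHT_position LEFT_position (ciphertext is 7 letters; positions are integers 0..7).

Char 1 ('D'): step: R->6, L=1; D->plug->D->R->D->L->G->refl->E->L'->C->R'->F->plug->A
Char 2 ('A'): step: R->7, L=1; A->plug->F->R->A->L->C->refl->D->L'->B->R'->E->plug->C
Char 3 ('C'): step: R->0, L->2 (L advanced); C->plug->E->R->H->L->B->refl->A->L'->D->R'->A->plug->F
Char 4 ('B'): step: R->1, L=2; B->plug->B->R->F->L->E->refl->G->L'->G->R'->D->plug->D
Char 5 ('H'): step: R->2, L=2; H->plug->H->R->H->L->B->refl->A->L'->D->R'->D->plug->D
Char 6 ('E'): step: R->3, L=2; E->plug->C->R->C->L->F->refl->H->L'->E->R'->B->plug->B
Char 7 ('E'): step: R->4, L=2; E->plug->C->R->G->L->G->refl->E->L'->F->R'->F->plug->A
Final: ciphertext=ACFDDBA, RIGHT=4, LEFT=2

Answer: ACFDDBA 4 2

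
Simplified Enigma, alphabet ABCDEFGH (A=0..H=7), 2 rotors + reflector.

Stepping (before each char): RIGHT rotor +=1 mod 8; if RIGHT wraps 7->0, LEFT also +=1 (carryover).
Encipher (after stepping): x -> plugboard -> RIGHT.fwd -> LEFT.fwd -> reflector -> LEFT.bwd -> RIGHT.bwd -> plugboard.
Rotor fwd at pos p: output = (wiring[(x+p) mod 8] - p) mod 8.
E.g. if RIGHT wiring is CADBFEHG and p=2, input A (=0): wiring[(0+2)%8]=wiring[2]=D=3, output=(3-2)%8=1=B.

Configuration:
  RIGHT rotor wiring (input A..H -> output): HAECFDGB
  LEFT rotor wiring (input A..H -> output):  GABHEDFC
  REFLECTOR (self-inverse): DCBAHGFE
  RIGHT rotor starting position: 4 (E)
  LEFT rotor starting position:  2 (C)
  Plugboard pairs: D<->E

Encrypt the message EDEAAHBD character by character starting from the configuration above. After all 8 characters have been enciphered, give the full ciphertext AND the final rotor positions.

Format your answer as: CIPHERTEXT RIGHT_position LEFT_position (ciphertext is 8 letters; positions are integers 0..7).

Char 1 ('E'): step: R->5, L=2; E->plug->D->R->C->L->C->refl->B->L'->D->R'->E->plug->D
Char 2 ('D'): step: R->6, L=2; D->plug->E->R->G->L->E->refl->H->L'->A->R'->A->plug->A
Char 3 ('E'): step: R->7, L=2; E->plug->D->R->F->L->A->refl->D->L'->E->R'->G->plug->G
Char 4 ('A'): step: R->0, L->3 (L advanced); A->plug->A->R->H->L->G->refl->F->L'->G->R'->G->plug->G
Char 5 ('A'): step: R->1, L=3; A->plug->A->R->H->L->G->refl->F->L'->G->R'->H->plug->H
Char 6 ('H'): step: R->2, L=3; H->plug->H->R->G->L->F->refl->G->L'->H->R'->F->plug->F
Char 7 ('B'): step: R->3, L=3; B->plug->B->R->C->L->A->refl->D->L'->F->R'->G->plug->G
Char 8 ('D'): step: R->4, L=3; D->plug->E->R->D->L->C->refl->B->L'->B->R'->A->plug->A
Final: ciphertext=DAGGHFGA, RIGHT=4, LEFT=3

Answer: DAGGHFGA 4 3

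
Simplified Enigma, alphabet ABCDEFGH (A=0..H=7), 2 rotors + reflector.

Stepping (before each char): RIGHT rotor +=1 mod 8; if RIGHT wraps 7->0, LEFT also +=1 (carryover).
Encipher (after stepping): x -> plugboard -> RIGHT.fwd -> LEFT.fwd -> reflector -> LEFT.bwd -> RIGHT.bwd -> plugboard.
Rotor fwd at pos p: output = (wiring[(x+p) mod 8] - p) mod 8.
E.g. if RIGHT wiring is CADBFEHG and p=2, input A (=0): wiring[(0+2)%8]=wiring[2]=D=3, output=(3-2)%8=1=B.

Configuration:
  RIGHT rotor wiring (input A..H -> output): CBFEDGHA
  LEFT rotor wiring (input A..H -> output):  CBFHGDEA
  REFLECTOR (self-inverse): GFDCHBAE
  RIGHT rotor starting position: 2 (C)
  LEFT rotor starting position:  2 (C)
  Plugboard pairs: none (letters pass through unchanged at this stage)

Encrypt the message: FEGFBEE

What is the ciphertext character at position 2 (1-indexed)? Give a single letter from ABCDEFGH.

Char 1 ('F'): step: R->3, L=2; F->plug->F->R->H->L->H->refl->E->L'->C->R'->H->plug->H
Char 2 ('E'): step: R->4, L=2; E->plug->E->R->G->L->A->refl->G->L'->F->R'->F->plug->F

F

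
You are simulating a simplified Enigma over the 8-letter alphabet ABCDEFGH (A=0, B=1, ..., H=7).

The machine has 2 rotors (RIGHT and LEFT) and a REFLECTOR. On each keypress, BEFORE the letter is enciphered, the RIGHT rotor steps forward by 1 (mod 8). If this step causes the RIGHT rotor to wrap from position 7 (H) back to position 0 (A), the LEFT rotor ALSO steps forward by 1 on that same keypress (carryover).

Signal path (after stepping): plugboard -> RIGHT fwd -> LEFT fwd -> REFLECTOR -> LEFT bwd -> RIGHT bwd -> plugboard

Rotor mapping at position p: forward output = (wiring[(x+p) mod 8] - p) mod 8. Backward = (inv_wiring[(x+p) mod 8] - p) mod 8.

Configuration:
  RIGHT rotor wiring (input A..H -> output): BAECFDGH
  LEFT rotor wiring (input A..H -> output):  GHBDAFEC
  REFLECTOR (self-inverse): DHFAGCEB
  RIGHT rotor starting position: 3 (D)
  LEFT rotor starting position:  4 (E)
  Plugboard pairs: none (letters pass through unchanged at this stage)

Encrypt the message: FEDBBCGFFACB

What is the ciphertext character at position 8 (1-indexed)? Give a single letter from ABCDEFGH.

Char 1 ('F'): step: R->4, L=4; F->plug->F->R->E->L->C->refl->F->L'->G->R'->H->plug->H
Char 2 ('E'): step: R->5, L=4; E->plug->E->R->D->L->G->refl->E->L'->A->R'->H->plug->H
Char 3 ('D'): step: R->6, L=4; D->plug->D->R->C->L->A->refl->D->L'->F->R'->H->plug->H
Char 4 ('B'): step: R->7, L=4; B->plug->B->R->C->L->A->refl->D->L'->F->R'->D->plug->D
Char 5 ('B'): step: R->0, L->5 (L advanced); B->plug->B->R->A->L->A->refl->D->L'->H->R'->H->plug->H
Char 6 ('C'): step: R->1, L=5; C->plug->C->R->B->L->H->refl->B->L'->D->R'->B->plug->B
Char 7 ('G'): step: R->2, L=5; G->plug->G->R->H->L->D->refl->A->L'->A->R'->B->plug->B
Char 8 ('F'): step: R->3, L=5; F->plug->F->R->G->L->G->refl->E->L'->F->R'->G->plug->G

G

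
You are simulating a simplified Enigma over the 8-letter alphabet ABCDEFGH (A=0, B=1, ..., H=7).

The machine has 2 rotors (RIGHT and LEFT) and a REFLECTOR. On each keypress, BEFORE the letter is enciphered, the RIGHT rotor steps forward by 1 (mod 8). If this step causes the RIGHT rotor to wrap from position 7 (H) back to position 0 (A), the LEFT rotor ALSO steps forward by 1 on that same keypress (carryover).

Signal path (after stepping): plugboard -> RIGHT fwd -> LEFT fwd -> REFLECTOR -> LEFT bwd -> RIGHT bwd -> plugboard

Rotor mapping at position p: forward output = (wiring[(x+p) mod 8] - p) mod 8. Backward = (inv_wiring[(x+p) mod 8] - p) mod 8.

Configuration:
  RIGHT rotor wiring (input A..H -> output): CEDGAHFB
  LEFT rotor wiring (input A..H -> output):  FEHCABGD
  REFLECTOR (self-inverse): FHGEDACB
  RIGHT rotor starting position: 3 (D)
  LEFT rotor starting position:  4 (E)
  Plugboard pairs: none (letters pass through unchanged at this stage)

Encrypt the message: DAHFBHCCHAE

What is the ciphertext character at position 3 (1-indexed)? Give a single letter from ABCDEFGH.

Char 1 ('D'): step: R->4, L=4; D->plug->D->R->F->L->A->refl->F->L'->B->R'->C->plug->C
Char 2 ('A'): step: R->5, L=4; A->plug->A->R->C->L->C->refl->G->L'->H->R'->E->plug->E
Char 3 ('H'): step: R->6, L=4; H->plug->H->R->B->L->F->refl->A->L'->F->R'->E->plug->E

E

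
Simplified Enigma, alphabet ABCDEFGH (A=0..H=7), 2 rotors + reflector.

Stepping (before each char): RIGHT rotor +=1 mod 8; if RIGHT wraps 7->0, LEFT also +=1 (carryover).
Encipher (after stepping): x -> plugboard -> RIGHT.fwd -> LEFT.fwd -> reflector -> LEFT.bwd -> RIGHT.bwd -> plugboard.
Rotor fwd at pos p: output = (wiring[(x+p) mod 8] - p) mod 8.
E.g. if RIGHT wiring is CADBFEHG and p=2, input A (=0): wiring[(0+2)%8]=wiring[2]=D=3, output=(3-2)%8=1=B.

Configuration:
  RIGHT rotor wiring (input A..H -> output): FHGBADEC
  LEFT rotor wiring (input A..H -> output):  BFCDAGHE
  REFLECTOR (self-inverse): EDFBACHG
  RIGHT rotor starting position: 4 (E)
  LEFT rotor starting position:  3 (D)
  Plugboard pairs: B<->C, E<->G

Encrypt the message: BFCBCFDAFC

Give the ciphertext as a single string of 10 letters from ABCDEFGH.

Answer: CGFCGEEGED

Derivation:
Char 1 ('B'): step: R->5, L=3; B->plug->C->R->F->L->G->refl->H->L'->H->R'->B->plug->C
Char 2 ('F'): step: R->6, L=3; F->plug->F->R->D->L->E->refl->A->L'->A->R'->E->plug->G
Char 3 ('C'): step: R->7, L=3; C->plug->B->R->G->L->C->refl->F->L'->B->R'->F->plug->F
Char 4 ('B'): step: R->0, L->4 (L advanced); B->plug->C->R->G->L->G->refl->H->L'->H->R'->B->plug->C
Char 5 ('C'): step: R->1, L=4; C->plug->B->R->F->L->B->refl->D->L'->C->R'->E->plug->G
Char 6 ('F'): step: R->2, L=4; F->plug->F->R->A->L->E->refl->A->L'->D->R'->G->plug->E
Char 7 ('D'): step: R->3, L=4; D->plug->D->R->B->L->C->refl->F->L'->E->R'->G->plug->E
Char 8 ('A'): step: R->4, L=4; A->plug->A->R->E->L->F->refl->C->L'->B->R'->E->plug->G
Char 9 ('F'): step: R->5, L=4; F->plug->F->R->B->L->C->refl->F->L'->E->R'->G->plug->E
Char 10 ('C'): step: R->6, L=4; C->plug->B->R->E->L->F->refl->C->L'->B->R'->D->plug->D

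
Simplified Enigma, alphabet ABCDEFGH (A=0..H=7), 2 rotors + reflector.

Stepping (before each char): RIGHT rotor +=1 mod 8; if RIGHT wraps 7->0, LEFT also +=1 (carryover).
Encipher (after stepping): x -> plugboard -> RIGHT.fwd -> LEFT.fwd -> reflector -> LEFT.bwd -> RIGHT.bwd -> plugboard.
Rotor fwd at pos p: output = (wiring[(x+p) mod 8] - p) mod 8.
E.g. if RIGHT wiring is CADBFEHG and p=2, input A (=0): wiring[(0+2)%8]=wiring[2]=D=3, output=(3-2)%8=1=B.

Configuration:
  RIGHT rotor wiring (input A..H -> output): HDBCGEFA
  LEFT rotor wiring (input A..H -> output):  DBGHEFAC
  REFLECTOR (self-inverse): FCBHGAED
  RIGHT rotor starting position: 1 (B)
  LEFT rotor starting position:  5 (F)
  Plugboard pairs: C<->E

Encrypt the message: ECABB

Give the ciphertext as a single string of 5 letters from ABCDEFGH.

Answer: CHBDG

Derivation:
Char 1 ('E'): step: R->2, L=5; E->plug->C->R->E->L->E->refl->G->L'->D->R'->E->plug->C
Char 2 ('C'): step: R->3, L=5; C->plug->E->R->F->L->B->refl->C->L'->G->R'->H->plug->H
Char 3 ('A'): step: R->4, L=5; A->plug->A->R->C->L->F->refl->A->L'->A->R'->B->plug->B
Char 4 ('B'): step: R->5, L=5; B->plug->B->R->A->L->A->refl->F->L'->C->R'->D->plug->D
Char 5 ('B'): step: R->6, L=5; B->plug->B->R->C->L->F->refl->A->L'->A->R'->G->plug->G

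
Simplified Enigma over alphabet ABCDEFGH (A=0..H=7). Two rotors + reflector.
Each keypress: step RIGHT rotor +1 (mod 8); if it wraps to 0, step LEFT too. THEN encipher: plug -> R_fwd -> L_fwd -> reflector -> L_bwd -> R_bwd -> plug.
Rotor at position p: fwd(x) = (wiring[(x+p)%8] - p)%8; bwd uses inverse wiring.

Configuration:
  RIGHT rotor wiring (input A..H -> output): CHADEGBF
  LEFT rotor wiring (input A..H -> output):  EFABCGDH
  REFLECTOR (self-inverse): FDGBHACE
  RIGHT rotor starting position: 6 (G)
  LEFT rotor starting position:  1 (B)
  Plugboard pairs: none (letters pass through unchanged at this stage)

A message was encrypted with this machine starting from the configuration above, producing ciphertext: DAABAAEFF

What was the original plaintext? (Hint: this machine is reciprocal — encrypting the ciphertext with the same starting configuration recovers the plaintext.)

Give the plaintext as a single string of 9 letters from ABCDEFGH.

Answer: CHFFDEDEH

Derivation:
Char 1 ('D'): step: R->7, L=1; D->plug->D->R->B->L->H->refl->E->L'->A->R'->C->plug->C
Char 2 ('A'): step: R->0, L->2 (L advanced); A->plug->A->R->C->L->A->refl->F->L'->F->R'->H->plug->H
Char 3 ('A'): step: R->1, L=2; A->plug->A->R->G->L->C->refl->G->L'->A->R'->F->plug->F
Char 4 ('B'): step: R->2, L=2; B->plug->B->R->B->L->H->refl->E->L'->D->R'->F->plug->F
Char 5 ('A'): step: R->3, L=2; A->plug->A->R->A->L->G->refl->C->L'->G->R'->D->plug->D
Char 6 ('A'): step: R->4, L=2; A->plug->A->R->A->L->G->refl->C->L'->G->R'->E->plug->E
Char 7 ('E'): step: R->5, L=2; E->plug->E->R->C->L->A->refl->F->L'->F->R'->D->plug->D
Char 8 ('F'): step: R->6, L=2; F->plug->F->R->F->L->F->refl->A->L'->C->R'->E->plug->E
Char 9 ('F'): step: R->7, L=2; F->plug->F->R->F->L->F->refl->A->L'->C->R'->H->plug->H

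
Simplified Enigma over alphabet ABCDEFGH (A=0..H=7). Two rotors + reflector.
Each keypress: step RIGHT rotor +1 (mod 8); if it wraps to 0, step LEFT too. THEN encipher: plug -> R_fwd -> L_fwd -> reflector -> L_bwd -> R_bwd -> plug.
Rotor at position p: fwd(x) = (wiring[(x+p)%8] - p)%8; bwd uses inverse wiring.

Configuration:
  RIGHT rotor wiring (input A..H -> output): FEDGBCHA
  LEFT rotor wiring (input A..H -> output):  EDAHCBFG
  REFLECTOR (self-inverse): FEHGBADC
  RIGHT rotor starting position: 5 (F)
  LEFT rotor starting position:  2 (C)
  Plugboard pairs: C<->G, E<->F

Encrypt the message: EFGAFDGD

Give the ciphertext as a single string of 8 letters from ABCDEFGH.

Answer: HGFFDEFA

Derivation:
Char 1 ('E'): step: R->6, L=2; E->plug->F->R->A->L->G->refl->D->L'->E->R'->H->plug->H
Char 2 ('F'): step: R->7, L=2; F->plug->E->R->H->L->B->refl->E->L'->F->R'->C->plug->G
Char 3 ('G'): step: R->0, L->3 (L advanced); G->plug->C->R->D->L->C->refl->H->L'->B->R'->E->plug->F
Char 4 ('A'): step: R->1, L=3; A->plug->A->R->D->L->C->refl->H->L'->B->R'->E->plug->F
Char 5 ('F'): step: R->2, L=3; F->plug->E->R->F->L->B->refl->E->L'->A->R'->D->plug->D
Char 6 ('D'): step: R->3, L=3; D->plug->D->R->E->L->D->refl->G->L'->C->R'->F->plug->E
Char 7 ('G'): step: R->4, L=3; G->plug->C->R->D->L->C->refl->H->L'->B->R'->E->plug->F
Char 8 ('D'): step: R->5, L=3; D->plug->D->R->A->L->E->refl->B->L'->F->R'->A->plug->A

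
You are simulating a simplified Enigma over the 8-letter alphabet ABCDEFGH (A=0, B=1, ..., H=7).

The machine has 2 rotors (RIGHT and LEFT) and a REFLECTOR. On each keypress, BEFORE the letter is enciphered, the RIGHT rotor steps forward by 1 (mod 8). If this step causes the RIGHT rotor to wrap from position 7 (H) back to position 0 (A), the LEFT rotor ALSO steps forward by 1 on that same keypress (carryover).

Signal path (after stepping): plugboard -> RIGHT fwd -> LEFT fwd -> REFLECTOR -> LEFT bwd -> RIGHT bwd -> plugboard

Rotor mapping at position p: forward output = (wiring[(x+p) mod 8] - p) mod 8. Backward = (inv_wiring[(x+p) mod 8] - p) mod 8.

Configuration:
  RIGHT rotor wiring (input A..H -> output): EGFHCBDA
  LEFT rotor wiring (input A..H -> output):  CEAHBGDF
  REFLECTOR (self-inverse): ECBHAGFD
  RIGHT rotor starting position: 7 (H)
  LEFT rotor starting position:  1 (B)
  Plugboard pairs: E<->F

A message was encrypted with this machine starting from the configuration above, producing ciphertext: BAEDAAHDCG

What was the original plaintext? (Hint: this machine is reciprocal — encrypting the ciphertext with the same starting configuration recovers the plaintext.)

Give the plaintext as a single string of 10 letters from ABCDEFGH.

Char 1 ('B'): step: R->0, L->2 (L advanced); B->plug->B->R->G->L->A->refl->E->L'->D->R'->G->plug->G
Char 2 ('A'): step: R->1, L=2; A->plug->A->R->F->L->D->refl->H->L'->C->R'->F->plug->E
Char 3 ('E'): step: R->2, L=2; E->plug->F->R->G->L->A->refl->E->L'->D->R'->A->plug->A
Char 4 ('D'): step: R->3, L=2; D->plug->D->R->A->L->G->refl->F->L'->B->R'->F->plug->E
Char 5 ('A'): step: R->4, L=2; A->plug->A->R->G->L->A->refl->E->L'->D->R'->H->plug->H
Char 6 ('A'): step: R->5, L=2; A->plug->A->R->E->L->B->refl->C->L'->H->R'->D->plug->D
Char 7 ('H'): step: R->6, L=2; H->plug->H->R->D->L->E->refl->A->L'->G->R'->C->plug->C
Char 8 ('D'): step: R->7, L=2; D->plug->D->R->G->L->A->refl->E->L'->D->R'->F->plug->E
Char 9 ('C'): step: R->0, L->3 (L advanced); C->plug->C->R->F->L->H->refl->D->L'->C->R'->E->plug->F
Char 10 ('G'): step: R->1, L=3; G->plug->G->R->H->L->F->refl->G->L'->B->R'->D->plug->D

Answer: GEAEHDCEFD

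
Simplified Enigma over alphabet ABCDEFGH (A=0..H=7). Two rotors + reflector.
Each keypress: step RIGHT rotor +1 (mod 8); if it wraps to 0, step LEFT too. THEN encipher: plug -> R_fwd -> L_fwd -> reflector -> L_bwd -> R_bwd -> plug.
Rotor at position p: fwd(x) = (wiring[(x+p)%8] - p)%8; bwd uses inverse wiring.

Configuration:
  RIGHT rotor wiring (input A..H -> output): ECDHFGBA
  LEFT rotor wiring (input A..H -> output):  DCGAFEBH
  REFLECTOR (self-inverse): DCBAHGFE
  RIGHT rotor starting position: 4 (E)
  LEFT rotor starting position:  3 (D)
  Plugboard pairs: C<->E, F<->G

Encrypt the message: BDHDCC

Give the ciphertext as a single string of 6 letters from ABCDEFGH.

Answer: GEAABD

Derivation:
Char 1 ('B'): step: R->5, L=3; B->plug->B->R->E->L->E->refl->H->L'->G->R'->F->plug->G
Char 2 ('D'): step: R->6, L=3; D->plug->D->R->E->L->E->refl->H->L'->G->R'->C->plug->E
Char 3 ('H'): step: R->7, L=3; H->plug->H->R->C->L->B->refl->C->L'->B->R'->A->plug->A
Char 4 ('D'): step: R->0, L->4 (L advanced); D->plug->D->R->H->L->E->refl->H->L'->E->R'->A->plug->A
Char 5 ('C'): step: R->1, L=4; C->plug->E->R->F->L->G->refl->F->L'->C->R'->B->plug->B
Char 6 ('C'): step: R->2, L=4; C->plug->E->R->H->L->E->refl->H->L'->E->R'->D->plug->D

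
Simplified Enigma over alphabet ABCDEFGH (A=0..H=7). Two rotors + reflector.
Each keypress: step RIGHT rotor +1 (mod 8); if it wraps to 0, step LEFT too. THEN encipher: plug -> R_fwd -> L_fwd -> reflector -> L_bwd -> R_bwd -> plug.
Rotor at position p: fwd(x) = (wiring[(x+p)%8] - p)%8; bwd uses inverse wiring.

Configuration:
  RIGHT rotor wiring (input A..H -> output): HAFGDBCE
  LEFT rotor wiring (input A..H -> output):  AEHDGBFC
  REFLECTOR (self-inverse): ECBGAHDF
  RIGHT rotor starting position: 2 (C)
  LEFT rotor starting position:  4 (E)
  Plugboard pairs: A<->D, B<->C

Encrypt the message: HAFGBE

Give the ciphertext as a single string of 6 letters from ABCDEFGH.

Answer: CHADEA

Derivation:
Char 1 ('H'): step: R->3, L=4; H->plug->H->R->C->L->B->refl->C->L'->A->R'->B->plug->C
Char 2 ('A'): step: R->4, L=4; A->plug->D->R->A->L->C->refl->B->L'->C->R'->H->plug->H
Char 3 ('F'): step: R->5, L=4; F->plug->F->R->A->L->C->refl->B->L'->C->R'->D->plug->A
Char 4 ('G'): step: R->6, L=4; G->plug->G->R->F->L->A->refl->E->L'->E->R'->A->plug->D
Char 5 ('B'): step: R->7, L=4; B->plug->C->R->B->L->F->refl->H->L'->H->R'->E->plug->E
Char 6 ('E'): step: R->0, L->5 (L advanced); E->plug->E->R->D->L->D->refl->G->L'->G->R'->D->plug->A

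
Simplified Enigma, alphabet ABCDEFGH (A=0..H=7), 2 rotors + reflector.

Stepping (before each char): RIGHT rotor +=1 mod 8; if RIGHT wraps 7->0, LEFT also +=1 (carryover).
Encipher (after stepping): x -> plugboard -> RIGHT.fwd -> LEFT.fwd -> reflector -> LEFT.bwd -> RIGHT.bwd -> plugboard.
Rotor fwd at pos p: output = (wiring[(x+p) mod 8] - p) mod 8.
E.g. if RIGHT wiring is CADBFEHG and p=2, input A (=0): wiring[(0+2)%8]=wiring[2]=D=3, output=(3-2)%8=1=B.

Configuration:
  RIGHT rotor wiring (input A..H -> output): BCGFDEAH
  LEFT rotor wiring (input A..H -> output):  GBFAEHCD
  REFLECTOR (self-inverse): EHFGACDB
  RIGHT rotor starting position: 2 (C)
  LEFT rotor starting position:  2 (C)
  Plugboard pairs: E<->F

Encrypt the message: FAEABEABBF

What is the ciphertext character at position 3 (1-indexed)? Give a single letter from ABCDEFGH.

Char 1 ('F'): step: R->3, L=2; F->plug->E->R->E->L->A->refl->E->L'->G->R'->F->plug->E
Char 2 ('A'): step: R->4, L=2; A->plug->A->R->H->L->H->refl->B->L'->F->R'->E->plug->F
Char 3 ('E'): step: R->5, L=2; E->plug->F->R->B->L->G->refl->D->L'->A->R'->G->plug->G

G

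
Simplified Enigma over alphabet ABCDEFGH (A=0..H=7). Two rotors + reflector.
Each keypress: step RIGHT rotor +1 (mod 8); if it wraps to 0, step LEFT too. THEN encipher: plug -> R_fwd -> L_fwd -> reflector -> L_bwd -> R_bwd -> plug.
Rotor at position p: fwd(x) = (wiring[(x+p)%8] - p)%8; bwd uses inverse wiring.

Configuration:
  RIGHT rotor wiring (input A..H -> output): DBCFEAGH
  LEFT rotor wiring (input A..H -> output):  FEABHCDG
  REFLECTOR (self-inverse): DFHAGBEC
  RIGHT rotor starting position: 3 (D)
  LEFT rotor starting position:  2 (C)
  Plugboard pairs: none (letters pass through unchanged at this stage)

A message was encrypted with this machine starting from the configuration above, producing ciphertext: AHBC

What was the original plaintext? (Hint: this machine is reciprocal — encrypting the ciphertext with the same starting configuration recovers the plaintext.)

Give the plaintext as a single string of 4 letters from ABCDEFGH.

Char 1 ('A'): step: R->4, L=2; A->plug->A->R->A->L->G->refl->E->L'->F->R'->F->plug->F
Char 2 ('H'): step: R->5, L=2; H->plug->H->R->H->L->C->refl->H->L'->B->R'->B->plug->B
Char 3 ('B'): step: R->6, L=2; B->plug->B->R->B->L->H->refl->C->L'->H->R'->F->plug->F
Char 4 ('C'): step: R->7, L=2; C->plug->C->R->C->L->F->refl->B->L'->E->R'->B->plug->B

Answer: FBFB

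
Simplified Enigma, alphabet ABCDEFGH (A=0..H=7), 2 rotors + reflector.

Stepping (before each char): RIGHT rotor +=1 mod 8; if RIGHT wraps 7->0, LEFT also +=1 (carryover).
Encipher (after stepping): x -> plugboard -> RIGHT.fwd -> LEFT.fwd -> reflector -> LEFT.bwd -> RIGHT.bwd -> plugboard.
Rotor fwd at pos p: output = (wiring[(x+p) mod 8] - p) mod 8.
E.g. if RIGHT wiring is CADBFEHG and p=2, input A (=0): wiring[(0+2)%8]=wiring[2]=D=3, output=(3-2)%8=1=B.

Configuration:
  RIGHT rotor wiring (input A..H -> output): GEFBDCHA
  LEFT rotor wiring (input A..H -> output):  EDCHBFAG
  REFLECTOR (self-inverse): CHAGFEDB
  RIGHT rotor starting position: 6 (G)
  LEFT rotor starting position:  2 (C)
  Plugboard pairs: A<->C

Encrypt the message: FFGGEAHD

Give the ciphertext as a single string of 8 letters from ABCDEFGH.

Char 1 ('F'): step: R->7, L=2; F->plug->F->R->E->L->G->refl->D->L'->D->R'->G->plug->G
Char 2 ('F'): step: R->0, L->3 (L advanced); F->plug->F->R->C->L->C->refl->A->L'->G->R'->A->plug->C
Char 3 ('G'): step: R->1, L=3; G->plug->G->R->H->L->H->refl->B->L'->F->R'->H->plug->H
Char 4 ('G'): step: R->2, L=3; G->plug->G->R->E->L->D->refl->G->L'->B->R'->C->plug->A
Char 5 ('E'): step: R->3, L=3; E->plug->E->R->F->L->B->refl->H->L'->H->R'->C->plug->A
Char 6 ('A'): step: R->4, L=3; A->plug->C->R->D->L->F->refl->E->L'->A->R'->F->plug->F
Char 7 ('H'): step: R->5, L=3; H->plug->H->R->G->L->A->refl->C->L'->C->R'->B->plug->B
Char 8 ('D'): step: R->6, L=3; D->plug->D->R->G->L->A->refl->C->L'->C->R'->B->plug->B

Answer: GCHAAFBB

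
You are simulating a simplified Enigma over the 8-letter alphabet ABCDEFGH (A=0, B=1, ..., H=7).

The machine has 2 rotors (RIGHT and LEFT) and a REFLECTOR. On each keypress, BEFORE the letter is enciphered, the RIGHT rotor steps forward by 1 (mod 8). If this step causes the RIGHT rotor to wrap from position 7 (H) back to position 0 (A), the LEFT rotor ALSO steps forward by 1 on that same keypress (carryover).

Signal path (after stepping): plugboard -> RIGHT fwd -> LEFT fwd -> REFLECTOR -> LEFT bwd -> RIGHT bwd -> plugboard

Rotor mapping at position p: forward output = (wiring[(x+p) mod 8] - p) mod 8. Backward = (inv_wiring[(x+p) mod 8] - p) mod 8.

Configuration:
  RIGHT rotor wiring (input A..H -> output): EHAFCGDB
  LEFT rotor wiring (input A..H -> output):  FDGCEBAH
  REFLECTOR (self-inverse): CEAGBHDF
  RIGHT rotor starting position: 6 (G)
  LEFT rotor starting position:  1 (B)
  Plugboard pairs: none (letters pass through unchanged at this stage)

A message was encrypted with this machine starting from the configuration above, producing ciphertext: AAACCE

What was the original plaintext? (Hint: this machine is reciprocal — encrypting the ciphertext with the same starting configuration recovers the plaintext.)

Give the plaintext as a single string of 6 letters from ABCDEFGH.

Answer: GFCFHC

Derivation:
Char 1 ('A'): step: R->7, L=1; A->plug->A->R->C->L->B->refl->E->L'->H->R'->G->plug->G
Char 2 ('A'): step: R->0, L->2 (L advanced); A->plug->A->R->E->L->G->refl->D->L'->G->R'->F->plug->F
Char 3 ('A'): step: R->1, L=2; A->plug->A->R->G->L->D->refl->G->L'->E->R'->C->plug->C
Char 4 ('C'): step: R->2, L=2; C->plug->C->R->A->L->E->refl->B->L'->H->R'->F->plug->F
Char 5 ('C'): step: R->3, L=2; C->plug->C->R->D->L->H->refl->F->L'->F->R'->H->plug->H
Char 6 ('E'): step: R->4, L=2; E->plug->E->R->A->L->E->refl->B->L'->H->R'->C->plug->C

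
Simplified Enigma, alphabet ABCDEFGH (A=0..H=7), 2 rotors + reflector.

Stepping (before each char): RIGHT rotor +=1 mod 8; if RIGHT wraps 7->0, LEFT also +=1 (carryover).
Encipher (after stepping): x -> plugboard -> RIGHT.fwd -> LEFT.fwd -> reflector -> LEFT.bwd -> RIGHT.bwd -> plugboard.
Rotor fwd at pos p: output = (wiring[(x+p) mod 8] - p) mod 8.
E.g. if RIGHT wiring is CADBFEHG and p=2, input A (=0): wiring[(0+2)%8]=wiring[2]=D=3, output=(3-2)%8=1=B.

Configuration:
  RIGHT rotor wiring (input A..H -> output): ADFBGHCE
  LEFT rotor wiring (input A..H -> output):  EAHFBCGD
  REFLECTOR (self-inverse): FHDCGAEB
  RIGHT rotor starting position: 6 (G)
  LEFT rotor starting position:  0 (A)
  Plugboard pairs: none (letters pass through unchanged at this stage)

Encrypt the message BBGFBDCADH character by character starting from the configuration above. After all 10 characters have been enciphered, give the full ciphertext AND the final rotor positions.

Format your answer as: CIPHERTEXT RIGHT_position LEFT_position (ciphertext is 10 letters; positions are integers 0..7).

Answer: HCDHFEEGFF 0 2

Derivation:
Char 1 ('B'): step: R->7, L=0; B->plug->B->R->B->L->A->refl->F->L'->D->R'->H->plug->H
Char 2 ('B'): step: R->0, L->1 (L advanced); B->plug->B->R->D->L->A->refl->F->L'->F->R'->C->plug->C
Char 3 ('G'): step: R->1, L=1; G->plug->G->R->D->L->A->refl->F->L'->F->R'->D->plug->D
Char 4 ('F'): step: R->2, L=1; F->plug->F->R->C->L->E->refl->G->L'->B->R'->H->plug->H
Char 5 ('B'): step: R->3, L=1; B->plug->B->R->D->L->A->refl->F->L'->F->R'->F->plug->F
Char 6 ('D'): step: R->4, L=1; D->plug->D->R->A->L->H->refl->B->L'->E->R'->E->plug->E
Char 7 ('C'): step: R->5, L=1; C->plug->C->R->H->L->D->refl->C->L'->G->R'->E->plug->E
Char 8 ('A'): step: R->6, L=1; A->plug->A->R->E->L->B->refl->H->L'->A->R'->G->plug->G
Char 9 ('D'): step: R->7, L=1; D->plug->D->R->G->L->C->refl->D->L'->H->R'->F->plug->F
Char 10 ('H'): step: R->0, L->2 (L advanced); H->plug->H->R->E->L->E->refl->G->L'->H->R'->F->plug->F
Final: ciphertext=HCDHFEEGFF, RIGHT=0, LEFT=2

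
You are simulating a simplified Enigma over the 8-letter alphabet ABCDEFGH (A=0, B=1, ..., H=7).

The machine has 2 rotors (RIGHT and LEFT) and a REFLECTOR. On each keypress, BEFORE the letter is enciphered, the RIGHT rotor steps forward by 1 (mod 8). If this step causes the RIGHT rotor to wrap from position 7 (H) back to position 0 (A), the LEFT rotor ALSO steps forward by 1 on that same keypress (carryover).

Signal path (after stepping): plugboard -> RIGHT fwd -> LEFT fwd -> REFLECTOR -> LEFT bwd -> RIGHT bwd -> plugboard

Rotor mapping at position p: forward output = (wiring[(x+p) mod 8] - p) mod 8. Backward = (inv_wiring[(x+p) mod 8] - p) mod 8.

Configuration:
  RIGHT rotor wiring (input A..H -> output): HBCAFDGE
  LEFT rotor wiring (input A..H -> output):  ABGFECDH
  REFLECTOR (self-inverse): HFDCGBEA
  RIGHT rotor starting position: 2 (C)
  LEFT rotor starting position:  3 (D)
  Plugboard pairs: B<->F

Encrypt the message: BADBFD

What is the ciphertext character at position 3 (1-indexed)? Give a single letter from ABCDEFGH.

Char 1 ('B'): step: R->3, L=3; B->plug->F->R->E->L->E->refl->G->L'->G->R'->G->plug->G
Char 2 ('A'): step: R->4, L=3; A->plug->A->R->B->L->B->refl->F->L'->F->R'->F->plug->B
Char 3 ('D'): step: R->5, L=3; D->plug->D->R->C->L->H->refl->A->L'->D->R'->G->plug->G

G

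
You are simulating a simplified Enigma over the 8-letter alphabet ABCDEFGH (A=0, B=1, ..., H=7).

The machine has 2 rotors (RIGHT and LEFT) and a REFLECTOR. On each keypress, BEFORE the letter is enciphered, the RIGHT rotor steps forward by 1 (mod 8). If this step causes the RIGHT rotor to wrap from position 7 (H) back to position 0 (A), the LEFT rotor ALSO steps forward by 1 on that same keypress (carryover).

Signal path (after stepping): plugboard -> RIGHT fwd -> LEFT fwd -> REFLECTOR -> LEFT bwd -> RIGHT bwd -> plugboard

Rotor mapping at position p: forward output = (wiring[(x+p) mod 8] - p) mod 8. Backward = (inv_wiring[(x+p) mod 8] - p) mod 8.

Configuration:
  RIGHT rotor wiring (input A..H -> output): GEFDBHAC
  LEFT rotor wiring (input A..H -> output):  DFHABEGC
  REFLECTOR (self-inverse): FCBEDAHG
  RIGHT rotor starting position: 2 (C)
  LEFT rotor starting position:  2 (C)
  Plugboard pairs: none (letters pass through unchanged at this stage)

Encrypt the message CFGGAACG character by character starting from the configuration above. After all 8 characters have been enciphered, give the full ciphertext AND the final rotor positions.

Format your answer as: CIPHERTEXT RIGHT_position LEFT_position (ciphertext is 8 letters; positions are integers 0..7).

Answer: EABDDHEB 2 3

Derivation:
Char 1 ('C'): step: R->3, L=2; C->plug->C->R->E->L->E->refl->D->L'->H->R'->E->plug->E
Char 2 ('F'): step: R->4, L=2; F->plug->F->R->A->L->F->refl->A->L'->F->R'->A->plug->A
Char 3 ('G'): step: R->5, L=2; G->plug->G->R->G->L->B->refl->C->L'->D->R'->B->plug->B
Char 4 ('G'): step: R->6, L=2; G->plug->G->R->D->L->C->refl->B->L'->G->R'->D->plug->D
Char 5 ('A'): step: R->7, L=2; A->plug->A->R->D->L->C->refl->B->L'->G->R'->D->plug->D
Char 6 ('A'): step: R->0, L->3 (L advanced); A->plug->A->R->G->L->C->refl->B->L'->C->R'->H->plug->H
Char 7 ('C'): step: R->1, L=3; C->plug->C->R->C->L->B->refl->C->L'->G->R'->E->plug->E
Char 8 ('G'): step: R->2, L=3; G->plug->G->R->E->L->H->refl->G->L'->B->R'->B->plug->B
Final: ciphertext=EABDDHEB, RIGHT=2, LEFT=3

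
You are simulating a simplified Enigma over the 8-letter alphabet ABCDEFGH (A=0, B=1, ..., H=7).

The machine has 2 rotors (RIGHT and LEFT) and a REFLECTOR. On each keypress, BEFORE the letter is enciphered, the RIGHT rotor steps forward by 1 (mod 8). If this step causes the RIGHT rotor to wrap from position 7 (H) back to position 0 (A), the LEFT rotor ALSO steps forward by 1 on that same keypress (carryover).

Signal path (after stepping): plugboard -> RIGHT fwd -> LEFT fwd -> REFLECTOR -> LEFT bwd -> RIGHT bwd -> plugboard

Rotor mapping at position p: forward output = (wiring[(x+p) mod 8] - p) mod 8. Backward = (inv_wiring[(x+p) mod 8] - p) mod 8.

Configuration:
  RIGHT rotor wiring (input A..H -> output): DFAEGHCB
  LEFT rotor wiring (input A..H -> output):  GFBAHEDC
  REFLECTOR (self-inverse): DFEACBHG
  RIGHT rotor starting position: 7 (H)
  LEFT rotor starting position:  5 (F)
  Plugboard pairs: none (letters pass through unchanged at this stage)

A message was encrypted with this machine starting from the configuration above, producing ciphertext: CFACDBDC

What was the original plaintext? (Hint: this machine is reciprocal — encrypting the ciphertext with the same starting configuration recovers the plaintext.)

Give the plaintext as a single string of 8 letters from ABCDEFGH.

Char 1 ('C'): step: R->0, L->6 (L advanced); C->plug->C->R->A->L->F->refl->B->L'->G->R'->E->plug->E
Char 2 ('F'): step: R->1, L=6; F->plug->F->R->B->L->E->refl->C->L'->F->R'->D->plug->D
Char 3 ('A'): step: R->2, L=6; A->plug->A->R->G->L->B->refl->F->L'->A->R'->E->plug->E
Char 4 ('C'): step: R->3, L=6; C->plug->C->R->E->L->D->refl->A->L'->C->R'->G->plug->G
Char 5 ('D'): step: R->4, L=6; D->plug->D->R->F->L->C->refl->E->L'->B->R'->F->plug->F
Char 6 ('B'): step: R->5, L=6; B->plug->B->R->F->L->C->refl->E->L'->B->R'->H->plug->H
Char 7 ('D'): step: R->6, L=6; D->plug->D->R->H->L->G->refl->H->L'->D->R'->B->plug->B
Char 8 ('C'): step: R->7, L=6; C->plug->C->R->G->L->B->refl->F->L'->A->R'->G->plug->G

Answer: EDEGFHBG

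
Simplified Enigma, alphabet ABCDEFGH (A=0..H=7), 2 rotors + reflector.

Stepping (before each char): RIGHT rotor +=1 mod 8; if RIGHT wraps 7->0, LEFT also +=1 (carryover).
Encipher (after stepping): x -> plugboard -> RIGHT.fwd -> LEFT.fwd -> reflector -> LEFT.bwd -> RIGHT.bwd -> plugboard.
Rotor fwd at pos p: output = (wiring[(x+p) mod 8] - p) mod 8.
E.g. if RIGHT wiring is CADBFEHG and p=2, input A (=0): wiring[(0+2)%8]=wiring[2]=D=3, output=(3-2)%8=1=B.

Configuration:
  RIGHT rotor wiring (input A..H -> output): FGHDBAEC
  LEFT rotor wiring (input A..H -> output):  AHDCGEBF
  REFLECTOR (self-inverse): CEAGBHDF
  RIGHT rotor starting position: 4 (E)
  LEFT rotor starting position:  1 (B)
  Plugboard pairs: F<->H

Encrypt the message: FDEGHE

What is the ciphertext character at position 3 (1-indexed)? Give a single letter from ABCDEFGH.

Char 1 ('F'): step: R->5, L=1; F->plug->H->R->E->L->D->refl->G->L'->A->R'->D->plug->D
Char 2 ('D'): step: R->6, L=1; D->plug->D->R->A->L->G->refl->D->L'->E->R'->B->plug->B
Char 3 ('E'): step: R->7, L=1; E->plug->E->R->E->L->D->refl->G->L'->A->R'->D->plug->D

D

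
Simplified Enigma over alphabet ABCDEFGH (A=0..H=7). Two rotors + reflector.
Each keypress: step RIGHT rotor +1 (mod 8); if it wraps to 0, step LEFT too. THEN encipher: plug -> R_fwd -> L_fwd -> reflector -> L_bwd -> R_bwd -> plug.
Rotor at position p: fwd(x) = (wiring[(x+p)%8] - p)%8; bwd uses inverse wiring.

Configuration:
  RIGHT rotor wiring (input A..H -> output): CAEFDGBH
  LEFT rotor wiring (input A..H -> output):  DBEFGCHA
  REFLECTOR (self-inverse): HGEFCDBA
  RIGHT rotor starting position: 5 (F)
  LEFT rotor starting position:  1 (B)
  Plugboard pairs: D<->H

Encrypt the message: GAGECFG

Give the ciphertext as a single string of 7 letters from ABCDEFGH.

Answer: CECGHCB

Derivation:
Char 1 ('G'): step: R->6, L=1; G->plug->G->R->F->L->G->refl->B->L'->E->R'->C->plug->C
Char 2 ('A'): step: R->7, L=1; A->plug->A->R->A->L->A->refl->H->L'->G->R'->E->plug->E
Char 3 ('G'): step: R->0, L->2 (L advanced); G->plug->G->R->B->L->D->refl->F->L'->E->R'->C->plug->C
Char 4 ('E'): step: R->1, L=2; E->plug->E->R->F->L->G->refl->B->L'->G->R'->G->plug->G
Char 5 ('C'): step: R->2, L=2; C->plug->C->R->B->L->D->refl->F->L'->E->R'->D->plug->H
Char 6 ('F'): step: R->3, L=2; F->plug->F->R->H->L->H->refl->A->L'->D->R'->C->plug->C
Char 7 ('G'): step: R->4, L=2; G->plug->G->R->A->L->C->refl->E->L'->C->R'->B->plug->B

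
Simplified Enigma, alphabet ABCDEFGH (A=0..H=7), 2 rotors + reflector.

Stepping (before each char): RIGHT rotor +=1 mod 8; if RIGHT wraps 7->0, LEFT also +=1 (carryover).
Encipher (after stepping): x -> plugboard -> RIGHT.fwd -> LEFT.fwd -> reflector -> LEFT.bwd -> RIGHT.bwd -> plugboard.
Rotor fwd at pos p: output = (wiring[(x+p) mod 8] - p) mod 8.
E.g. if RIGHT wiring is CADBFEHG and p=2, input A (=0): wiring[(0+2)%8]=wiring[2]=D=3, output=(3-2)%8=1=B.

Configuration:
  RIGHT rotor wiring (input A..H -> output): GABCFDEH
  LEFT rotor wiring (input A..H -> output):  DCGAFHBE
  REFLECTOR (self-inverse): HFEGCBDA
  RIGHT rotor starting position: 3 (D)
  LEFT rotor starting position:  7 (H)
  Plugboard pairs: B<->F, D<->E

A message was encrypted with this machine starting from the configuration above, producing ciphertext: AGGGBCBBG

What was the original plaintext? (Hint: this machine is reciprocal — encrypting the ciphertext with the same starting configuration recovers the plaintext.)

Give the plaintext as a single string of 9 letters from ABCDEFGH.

Answer: FCFADACGE

Derivation:
Char 1 ('A'): step: R->4, L=7; A->plug->A->R->B->L->E->refl->C->L'->H->R'->B->plug->F
Char 2 ('G'): step: R->5, L=7; G->plug->G->R->F->L->G->refl->D->L'->C->R'->C->plug->C
Char 3 ('G'): step: R->6, L=7; G->plug->G->R->H->L->C->refl->E->L'->B->R'->B->plug->F
Char 4 ('G'): step: R->7, L=7; G->plug->G->R->E->L->B->refl->F->L'->A->R'->A->plug->A
Char 5 ('B'): step: R->0, L->0 (L advanced); B->plug->F->R->D->L->A->refl->H->L'->F->R'->E->plug->D
Char 6 ('C'): step: R->1, L=0; C->plug->C->R->B->L->C->refl->E->L'->H->R'->A->plug->A
Char 7 ('B'): step: R->2, L=0; B->plug->F->R->F->L->H->refl->A->L'->D->R'->C->plug->C
Char 8 ('B'): step: R->3, L=0; B->plug->F->R->D->L->A->refl->H->L'->F->R'->G->plug->G
Char 9 ('G'): step: R->4, L=0; G->plug->G->R->F->L->H->refl->A->L'->D->R'->D->plug->E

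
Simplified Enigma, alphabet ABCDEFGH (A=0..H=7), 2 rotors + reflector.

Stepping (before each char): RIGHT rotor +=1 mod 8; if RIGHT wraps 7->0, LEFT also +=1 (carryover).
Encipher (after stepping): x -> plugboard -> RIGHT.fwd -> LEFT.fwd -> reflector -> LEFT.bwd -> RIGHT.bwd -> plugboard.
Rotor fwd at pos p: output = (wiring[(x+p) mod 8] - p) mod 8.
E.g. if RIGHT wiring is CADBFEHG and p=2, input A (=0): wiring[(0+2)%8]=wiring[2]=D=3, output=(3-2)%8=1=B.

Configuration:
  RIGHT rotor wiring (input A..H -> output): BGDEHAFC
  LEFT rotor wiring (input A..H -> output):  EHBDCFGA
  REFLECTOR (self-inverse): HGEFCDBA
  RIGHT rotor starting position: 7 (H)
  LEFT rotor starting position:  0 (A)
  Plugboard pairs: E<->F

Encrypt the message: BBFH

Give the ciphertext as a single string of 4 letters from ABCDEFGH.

Answer: AEEG

Derivation:
Char 1 ('B'): step: R->0, L->1 (L advanced); B->plug->B->R->G->L->H->refl->A->L'->B->R'->A->plug->A
Char 2 ('B'): step: R->1, L=1; B->plug->B->R->C->L->C->refl->E->L'->E->R'->F->plug->E
Char 3 ('F'): step: R->2, L=1; F->plug->E->R->D->L->B->refl->G->L'->A->R'->F->plug->E
Char 4 ('H'): step: R->3, L=1; H->plug->H->R->A->L->G->refl->B->L'->D->R'->G->plug->G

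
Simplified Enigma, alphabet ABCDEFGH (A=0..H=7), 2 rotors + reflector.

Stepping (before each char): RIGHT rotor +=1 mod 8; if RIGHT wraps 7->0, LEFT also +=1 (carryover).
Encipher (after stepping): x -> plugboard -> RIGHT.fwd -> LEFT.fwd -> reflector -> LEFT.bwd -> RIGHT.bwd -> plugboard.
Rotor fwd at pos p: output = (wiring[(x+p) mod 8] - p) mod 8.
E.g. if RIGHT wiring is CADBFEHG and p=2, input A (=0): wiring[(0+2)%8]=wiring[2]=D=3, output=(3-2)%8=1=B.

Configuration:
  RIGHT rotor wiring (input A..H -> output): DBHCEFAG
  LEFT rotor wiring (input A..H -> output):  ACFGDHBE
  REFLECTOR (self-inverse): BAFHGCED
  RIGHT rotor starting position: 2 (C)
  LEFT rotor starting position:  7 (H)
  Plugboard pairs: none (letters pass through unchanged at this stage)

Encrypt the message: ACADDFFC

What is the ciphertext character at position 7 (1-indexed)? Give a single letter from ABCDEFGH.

Char 1 ('A'): step: R->3, L=7; A->plug->A->R->H->L->C->refl->F->L'->A->R'->F->plug->F
Char 2 ('C'): step: R->4, L=7; C->plug->C->R->E->L->H->refl->D->L'->C->R'->D->plug->D
Char 3 ('A'): step: R->5, L=7; A->plug->A->R->A->L->F->refl->C->L'->H->R'->H->plug->H
Char 4 ('D'): step: R->6, L=7; D->plug->D->R->D->L->G->refl->E->L'->F->R'->C->plug->C
Char 5 ('D'): step: R->7, L=7; D->plug->D->R->A->L->F->refl->C->L'->H->R'->A->plug->A
Char 6 ('F'): step: R->0, L->0 (L advanced); F->plug->F->R->F->L->H->refl->D->L'->E->R'->E->plug->E
Char 7 ('F'): step: R->1, L=0; F->plug->F->R->H->L->E->refl->G->L'->D->R'->D->plug->D

D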